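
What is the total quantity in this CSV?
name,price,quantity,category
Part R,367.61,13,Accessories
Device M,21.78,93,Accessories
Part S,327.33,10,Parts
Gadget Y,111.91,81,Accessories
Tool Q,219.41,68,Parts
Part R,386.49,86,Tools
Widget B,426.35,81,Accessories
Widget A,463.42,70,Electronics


Computing total quantity:
Values: [13, 93, 10, 81, 68, 86, 81, 70]
Sum = 502

502


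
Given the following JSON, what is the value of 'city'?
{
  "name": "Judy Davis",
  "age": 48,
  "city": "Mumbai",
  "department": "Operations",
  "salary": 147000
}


Looking up field 'city'
Value: Mumbai

Mumbai


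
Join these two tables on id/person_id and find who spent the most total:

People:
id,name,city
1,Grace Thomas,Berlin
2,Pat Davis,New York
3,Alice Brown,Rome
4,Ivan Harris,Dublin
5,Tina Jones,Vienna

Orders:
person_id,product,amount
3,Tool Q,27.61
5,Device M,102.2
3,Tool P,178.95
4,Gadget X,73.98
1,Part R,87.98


Join on: people.id = orders.person_id

Joined rows:
  Alice Brown (Rome) bought Tool Q for $27.61
  Tina Jones (Vienna) bought Device M for $102.2
  Alice Brown (Rome) bought Tool P for $178.95
  Ivan Harris (Dublin) bought Gadget X for $73.98
  Grace Thomas (Berlin) bought Part R for $87.98

Total per person:
  Alice Brown: $206.56
  Tina Jones: $102.20
  Grace Thomas: $87.98
  Ivan Harris: $73.98

Top spender: Alice Brown ($206.56)

Alice Brown ($206.56)


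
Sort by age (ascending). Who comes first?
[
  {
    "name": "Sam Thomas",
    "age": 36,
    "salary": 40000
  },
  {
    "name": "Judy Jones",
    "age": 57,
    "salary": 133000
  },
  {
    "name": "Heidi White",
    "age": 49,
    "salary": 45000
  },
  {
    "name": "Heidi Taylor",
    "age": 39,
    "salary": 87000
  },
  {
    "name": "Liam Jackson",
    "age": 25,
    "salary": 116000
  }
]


Sort by: age (ascending)

Sorted order:
  1. Liam Jackson (age = 25)
  2. Sam Thomas (age = 36)
  3. Heidi Taylor (age = 39)
  4. Heidi White (age = 49)
  5. Judy Jones (age = 57)

First: Liam Jackson

Liam Jackson


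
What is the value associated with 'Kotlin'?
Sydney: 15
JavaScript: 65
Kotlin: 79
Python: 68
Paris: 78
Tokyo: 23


Looking up key 'Kotlin'
Value: 79

79


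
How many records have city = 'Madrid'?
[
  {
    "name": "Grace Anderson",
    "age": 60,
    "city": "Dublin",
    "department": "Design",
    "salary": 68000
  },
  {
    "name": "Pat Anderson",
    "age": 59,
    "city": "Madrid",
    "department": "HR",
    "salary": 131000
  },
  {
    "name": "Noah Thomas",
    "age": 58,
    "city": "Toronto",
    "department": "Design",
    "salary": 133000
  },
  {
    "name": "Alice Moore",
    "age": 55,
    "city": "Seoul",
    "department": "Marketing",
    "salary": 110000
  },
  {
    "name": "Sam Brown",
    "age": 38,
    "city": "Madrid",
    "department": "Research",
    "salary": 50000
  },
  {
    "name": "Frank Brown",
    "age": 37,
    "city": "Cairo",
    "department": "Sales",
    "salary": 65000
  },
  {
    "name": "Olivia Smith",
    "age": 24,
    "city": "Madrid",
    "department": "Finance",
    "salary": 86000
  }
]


Data: 7 records
Condition: city = 'Madrid'

Checking each record:
  Grace Anderson: Dublin
  Pat Anderson: Madrid MATCH
  Noah Thomas: Toronto
  Alice Moore: Seoul
  Sam Brown: Madrid MATCH
  Frank Brown: Cairo
  Olivia Smith: Madrid MATCH

Count: 3

3


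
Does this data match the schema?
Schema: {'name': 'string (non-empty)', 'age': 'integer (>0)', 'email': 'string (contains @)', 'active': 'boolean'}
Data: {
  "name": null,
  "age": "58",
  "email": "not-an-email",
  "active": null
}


Validating each field against schema:
  name: FAIL (null is not a string)
  age: FAIL ("58" is not an integer)
  email: FAIL ("not-an-email" does not contain @)
  active: FAIL (null is not a boolean)

Result: INVALID (4 errors: name, age, email, active)

INVALID (4 errors: name, age, email, active)


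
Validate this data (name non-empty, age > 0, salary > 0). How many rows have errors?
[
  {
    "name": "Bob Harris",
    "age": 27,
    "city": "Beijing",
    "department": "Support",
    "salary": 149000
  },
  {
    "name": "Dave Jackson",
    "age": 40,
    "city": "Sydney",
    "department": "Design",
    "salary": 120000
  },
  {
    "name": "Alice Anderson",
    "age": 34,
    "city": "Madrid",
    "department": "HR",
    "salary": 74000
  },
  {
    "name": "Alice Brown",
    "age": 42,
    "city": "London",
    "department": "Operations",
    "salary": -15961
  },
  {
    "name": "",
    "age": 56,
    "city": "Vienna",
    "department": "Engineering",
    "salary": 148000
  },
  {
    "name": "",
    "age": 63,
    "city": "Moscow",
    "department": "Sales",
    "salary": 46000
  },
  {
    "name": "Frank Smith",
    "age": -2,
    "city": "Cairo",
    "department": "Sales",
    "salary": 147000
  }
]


Validating 7 records:
Rules: name non-empty, age > 0, salary > 0

  Row 1 (Bob Harris): OK
  Row 2 (Dave Jackson): OK
  Row 3 (Alice Anderson): OK
  Row 4 (Alice Brown): negative salary: -15961
  Row 5 (???): empty name
  Row 6 (???): empty name
  Row 7 (Frank Smith): negative age: -2

Total errors: 4

4 errors


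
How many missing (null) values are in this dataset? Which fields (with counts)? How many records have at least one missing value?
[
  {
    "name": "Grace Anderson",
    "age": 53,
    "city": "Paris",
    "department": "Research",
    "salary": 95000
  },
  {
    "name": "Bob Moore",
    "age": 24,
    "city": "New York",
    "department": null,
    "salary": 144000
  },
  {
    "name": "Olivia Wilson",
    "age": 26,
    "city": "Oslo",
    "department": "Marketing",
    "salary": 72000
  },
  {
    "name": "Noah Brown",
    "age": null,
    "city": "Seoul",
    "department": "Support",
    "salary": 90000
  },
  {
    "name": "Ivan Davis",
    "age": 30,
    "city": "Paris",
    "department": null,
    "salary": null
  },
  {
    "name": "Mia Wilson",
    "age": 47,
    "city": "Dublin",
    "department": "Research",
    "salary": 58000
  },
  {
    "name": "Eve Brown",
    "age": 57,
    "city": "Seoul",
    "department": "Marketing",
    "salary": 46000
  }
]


Checking for missing (null) values in 7 records:

  Grace Anderson: complete
  Bob Moore: department
  Olivia Wilson: complete
  Noah Brown: age
  Ivan Davis: department, salary
  Mia Wilson: complete
  Eve Brown: complete

Per field:
  name: 0 missing
  age: 1 missing
  city: 0 missing
  department: 2 missing
  salary: 1 missing

Total missing values: 4
Records with any missing: 3

4 missing values (age: 1, department: 2, salary: 1); 3 incomplete records


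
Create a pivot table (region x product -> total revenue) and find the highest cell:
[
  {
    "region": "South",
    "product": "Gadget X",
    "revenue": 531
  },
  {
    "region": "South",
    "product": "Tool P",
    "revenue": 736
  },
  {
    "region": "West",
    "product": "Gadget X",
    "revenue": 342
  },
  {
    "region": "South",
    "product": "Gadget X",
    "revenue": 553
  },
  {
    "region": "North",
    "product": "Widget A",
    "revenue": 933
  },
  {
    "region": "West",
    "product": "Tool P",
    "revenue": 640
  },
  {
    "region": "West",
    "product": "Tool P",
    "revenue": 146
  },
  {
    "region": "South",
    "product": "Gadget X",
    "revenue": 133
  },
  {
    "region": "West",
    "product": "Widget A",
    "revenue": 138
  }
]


Pivot: region (rows) x product (columns) -> total revenue

     Gadget X      Tool P        Widget A    
North            0             0           933  
South         1217           736             0  
West           342           786           138  

Highest: South / Gadget X = $1217

South / Gadget X = $1217


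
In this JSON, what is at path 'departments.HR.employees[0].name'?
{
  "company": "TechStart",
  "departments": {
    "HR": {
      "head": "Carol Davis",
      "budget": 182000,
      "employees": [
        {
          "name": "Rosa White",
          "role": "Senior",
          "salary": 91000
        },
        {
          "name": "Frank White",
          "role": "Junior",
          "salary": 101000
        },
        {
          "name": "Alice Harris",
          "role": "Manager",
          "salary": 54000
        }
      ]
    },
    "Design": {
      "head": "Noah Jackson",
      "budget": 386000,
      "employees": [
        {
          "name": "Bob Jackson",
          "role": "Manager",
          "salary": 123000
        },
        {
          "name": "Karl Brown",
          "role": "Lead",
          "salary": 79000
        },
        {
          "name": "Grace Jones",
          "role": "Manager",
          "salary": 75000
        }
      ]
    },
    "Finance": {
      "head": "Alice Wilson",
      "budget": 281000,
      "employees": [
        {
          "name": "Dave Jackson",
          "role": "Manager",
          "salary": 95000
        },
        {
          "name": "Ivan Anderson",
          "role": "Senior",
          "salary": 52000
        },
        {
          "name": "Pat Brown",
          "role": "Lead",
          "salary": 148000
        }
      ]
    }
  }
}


Path: departments.HR.employees[0].name

Navigate:
  -> departments
  -> HR
  -> employees[0].name = 'Rosa White'

Rosa White


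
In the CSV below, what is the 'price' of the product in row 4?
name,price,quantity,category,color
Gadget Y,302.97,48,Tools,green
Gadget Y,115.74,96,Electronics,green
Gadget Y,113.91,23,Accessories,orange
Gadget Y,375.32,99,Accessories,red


Query: Row 4 ('Gadget Y'), column 'price'
Value: 375.32

375.32


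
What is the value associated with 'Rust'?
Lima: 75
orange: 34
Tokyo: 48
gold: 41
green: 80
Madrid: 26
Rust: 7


Looking up key 'Rust'
Value: 7

7


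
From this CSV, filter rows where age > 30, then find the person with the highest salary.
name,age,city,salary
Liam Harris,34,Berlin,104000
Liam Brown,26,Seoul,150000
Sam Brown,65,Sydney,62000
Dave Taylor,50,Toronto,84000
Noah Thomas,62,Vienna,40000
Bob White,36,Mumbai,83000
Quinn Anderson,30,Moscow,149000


Filter: age > 30
Sort by: salary (descending)

Filtered records (5):
  Liam Harris, age 34, salary $104000
  Dave Taylor, age 50, salary $84000
  Bob White, age 36, salary $83000
  Sam Brown, age 65, salary $62000
  Noah Thomas, age 62, salary $40000

Highest salary: Liam Harris ($104000)

Liam Harris


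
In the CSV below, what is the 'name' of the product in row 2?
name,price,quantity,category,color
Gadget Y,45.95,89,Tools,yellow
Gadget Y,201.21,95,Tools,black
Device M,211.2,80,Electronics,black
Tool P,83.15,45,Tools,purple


Query: Row 2 ('Gadget Y'), column 'name'
Value: Gadget Y

Gadget Y


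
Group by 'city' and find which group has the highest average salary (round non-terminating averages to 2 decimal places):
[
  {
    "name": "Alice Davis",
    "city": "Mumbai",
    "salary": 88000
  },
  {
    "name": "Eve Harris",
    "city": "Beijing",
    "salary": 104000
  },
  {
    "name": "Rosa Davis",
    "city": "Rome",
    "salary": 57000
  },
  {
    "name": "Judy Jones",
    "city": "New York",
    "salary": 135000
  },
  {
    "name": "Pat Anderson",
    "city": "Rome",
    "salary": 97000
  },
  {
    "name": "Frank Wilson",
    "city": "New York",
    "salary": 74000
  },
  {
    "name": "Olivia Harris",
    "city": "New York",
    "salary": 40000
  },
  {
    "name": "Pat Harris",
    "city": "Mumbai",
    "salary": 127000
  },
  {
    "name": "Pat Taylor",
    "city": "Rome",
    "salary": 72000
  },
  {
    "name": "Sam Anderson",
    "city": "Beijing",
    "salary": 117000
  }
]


Group by: city

Groups:
  Beijing: 2 people, avg salary = 221000/2 = $110500
  Mumbai: 2 people, avg salary = 215000/2 = $107500
  New York: 3 people, avg salary = 249000/3 = $83000
  Rome: 3 people, avg salary = 226000/3 ≈ $75333.33

Highest average salary: Beijing ($110500)

Beijing ($110500)


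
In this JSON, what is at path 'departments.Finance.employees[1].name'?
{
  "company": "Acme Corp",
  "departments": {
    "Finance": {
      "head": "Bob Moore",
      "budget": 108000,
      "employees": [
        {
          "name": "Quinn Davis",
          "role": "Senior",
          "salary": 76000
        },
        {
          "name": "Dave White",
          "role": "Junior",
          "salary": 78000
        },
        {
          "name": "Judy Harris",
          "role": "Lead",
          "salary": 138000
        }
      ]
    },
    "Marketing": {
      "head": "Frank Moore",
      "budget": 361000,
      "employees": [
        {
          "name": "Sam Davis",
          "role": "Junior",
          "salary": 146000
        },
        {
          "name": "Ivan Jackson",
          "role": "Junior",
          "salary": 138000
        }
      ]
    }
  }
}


Path: departments.Finance.employees[1].name

Navigate:
  -> departments
  -> Finance
  -> employees[1].name = 'Dave White'

Dave White


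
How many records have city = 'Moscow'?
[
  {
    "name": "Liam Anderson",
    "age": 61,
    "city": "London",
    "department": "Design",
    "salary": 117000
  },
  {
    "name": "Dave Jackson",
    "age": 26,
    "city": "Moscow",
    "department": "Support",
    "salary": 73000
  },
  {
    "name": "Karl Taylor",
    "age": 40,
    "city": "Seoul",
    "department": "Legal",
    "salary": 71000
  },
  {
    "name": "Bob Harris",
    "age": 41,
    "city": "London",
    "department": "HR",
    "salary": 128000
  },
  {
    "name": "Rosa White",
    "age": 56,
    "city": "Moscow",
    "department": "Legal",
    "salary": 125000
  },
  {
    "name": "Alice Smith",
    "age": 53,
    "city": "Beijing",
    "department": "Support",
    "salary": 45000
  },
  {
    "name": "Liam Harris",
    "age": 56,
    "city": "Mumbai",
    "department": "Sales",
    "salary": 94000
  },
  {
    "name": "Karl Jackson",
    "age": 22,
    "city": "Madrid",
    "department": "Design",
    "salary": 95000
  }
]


Data: 8 records
Condition: city = 'Moscow'

Checking each record:
  Liam Anderson: London
  Dave Jackson: Moscow MATCH
  Karl Taylor: Seoul
  Bob Harris: London
  Rosa White: Moscow MATCH
  Alice Smith: Beijing
  Liam Harris: Mumbai
  Karl Jackson: Madrid

Count: 2

2


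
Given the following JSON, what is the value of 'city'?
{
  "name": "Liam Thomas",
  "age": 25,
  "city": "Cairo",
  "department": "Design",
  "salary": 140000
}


Looking up field 'city'
Value: Cairo

Cairo


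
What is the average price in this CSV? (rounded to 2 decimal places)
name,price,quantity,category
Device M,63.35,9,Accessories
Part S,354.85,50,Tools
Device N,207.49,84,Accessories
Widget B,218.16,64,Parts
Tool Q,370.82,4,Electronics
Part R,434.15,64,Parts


Computing average price:
Values: [63.35, 354.85, 207.49, 218.16, 370.82, 434.15]
Sum = 1648.82
Count = 6
Average = 1648.82/6 ≈ 274.80 (rounded to 2 decimal places)

274.80


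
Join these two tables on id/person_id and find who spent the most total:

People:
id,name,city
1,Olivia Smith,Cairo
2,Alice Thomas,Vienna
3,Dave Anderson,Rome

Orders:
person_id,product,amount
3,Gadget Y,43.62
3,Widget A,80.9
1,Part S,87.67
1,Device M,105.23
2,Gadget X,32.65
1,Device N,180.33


Join on: people.id = orders.person_id

Joined rows:
  Dave Anderson (Rome) bought Gadget Y for $43.62
  Dave Anderson (Rome) bought Widget A for $80.9
  Olivia Smith (Cairo) bought Part S for $87.67
  Olivia Smith (Cairo) bought Device M for $105.23
  Alice Thomas (Vienna) bought Gadget X for $32.65
  Olivia Smith (Cairo) bought Device N for $180.33

Total per person:
  Olivia Smith: $373.23
  Dave Anderson: $124.52
  Alice Thomas: $32.65

Top spender: Olivia Smith ($373.23)

Olivia Smith ($373.23)


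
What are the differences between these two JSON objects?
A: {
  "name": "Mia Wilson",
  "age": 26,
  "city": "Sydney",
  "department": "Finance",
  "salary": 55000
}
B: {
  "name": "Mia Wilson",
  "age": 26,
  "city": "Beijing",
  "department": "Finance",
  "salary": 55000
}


Comparing each field (in key order):
  name: same
  age: same
  city: DIFFERENT
  department: same
  salary: same
Differences:
  city: Sydney -> Beijing

1 field(s) changed

1 change: city


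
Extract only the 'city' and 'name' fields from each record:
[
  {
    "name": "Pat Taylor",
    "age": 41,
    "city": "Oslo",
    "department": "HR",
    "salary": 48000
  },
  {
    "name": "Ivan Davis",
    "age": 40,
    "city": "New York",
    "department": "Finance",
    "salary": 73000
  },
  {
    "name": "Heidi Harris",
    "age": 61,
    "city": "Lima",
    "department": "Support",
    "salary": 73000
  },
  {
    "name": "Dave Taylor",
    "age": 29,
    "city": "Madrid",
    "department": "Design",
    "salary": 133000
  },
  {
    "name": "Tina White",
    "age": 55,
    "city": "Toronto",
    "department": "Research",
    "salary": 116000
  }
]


Original: 5 records with fields: name, age, city, department, salary
Keep: ['city', 'name']
Drop: ['age', 'department', 'salary']
Result: 5 records, 2 fields each

[
  {
    "city": "Oslo",
    "name": "Pat Taylor"
  },
  {
    "city": "New York",
    "name": "Ivan Davis"
  },
  {
    "city": "Lima",
    "name": "Heidi Harris"
  },
  {
    "city": "Madrid",
    "name": "Dave Taylor"
  },
  {
    "city": "Toronto",
    "name": "Tina White"
  }
]


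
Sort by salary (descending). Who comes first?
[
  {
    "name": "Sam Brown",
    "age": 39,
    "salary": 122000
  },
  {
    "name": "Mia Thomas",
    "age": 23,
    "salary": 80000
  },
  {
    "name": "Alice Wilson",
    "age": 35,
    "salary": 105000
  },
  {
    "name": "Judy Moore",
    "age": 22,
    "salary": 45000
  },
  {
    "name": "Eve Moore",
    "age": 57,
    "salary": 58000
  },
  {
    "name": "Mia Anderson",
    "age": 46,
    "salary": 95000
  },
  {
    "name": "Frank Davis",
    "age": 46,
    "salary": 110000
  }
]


Sort by: salary (descending)

Sorted order:
  1. Sam Brown (salary = 122000)
  2. Frank Davis (salary = 110000)
  3. Alice Wilson (salary = 105000)
  4. Mia Anderson (salary = 95000)
  5. Mia Thomas (salary = 80000)
  6. Eve Moore (salary = 58000)
  7. Judy Moore (salary = 45000)

First: Sam Brown

Sam Brown


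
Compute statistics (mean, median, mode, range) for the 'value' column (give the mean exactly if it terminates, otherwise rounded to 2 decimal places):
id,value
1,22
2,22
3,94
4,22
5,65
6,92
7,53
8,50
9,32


Data: [22, 22, 94, 22, 65, 92, 53, 50, 32]
Count: 9
Sum: 452
Mean: 452/9 ≈ 50.22 (rounded to 2 decimal places)
Sorted: [22, 22, 22, 32, 50, 53, 65, 92, 94]
Median: 50.0
Mode: 22 (3 times)
Range: 94 - 22 = 72
Min: 22, Max: 94

mean≈50.22, median=50.0, mode=22, range=72


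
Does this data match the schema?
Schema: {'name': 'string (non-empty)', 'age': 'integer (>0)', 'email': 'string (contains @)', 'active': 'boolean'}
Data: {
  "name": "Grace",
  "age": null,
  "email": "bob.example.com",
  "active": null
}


Validating each field against schema:
  name: OK (non-empty string)
  age: FAIL (null is not an integer)
  email: FAIL ("bob.example.com" does not contain @)
  active: FAIL (null is not a boolean)

Result: INVALID (3 errors: age, email, active)

INVALID (3 errors: age, email, active)


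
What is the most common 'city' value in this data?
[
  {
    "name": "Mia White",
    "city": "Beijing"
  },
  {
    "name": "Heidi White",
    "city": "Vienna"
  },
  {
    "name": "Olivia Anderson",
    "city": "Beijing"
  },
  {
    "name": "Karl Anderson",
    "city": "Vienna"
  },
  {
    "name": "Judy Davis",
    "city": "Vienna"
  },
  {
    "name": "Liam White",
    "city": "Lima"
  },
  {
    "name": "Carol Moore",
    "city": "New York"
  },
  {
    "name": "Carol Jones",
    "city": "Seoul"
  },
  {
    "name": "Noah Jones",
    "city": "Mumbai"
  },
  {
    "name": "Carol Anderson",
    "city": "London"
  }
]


Counting 'city' values across 10 records:

  Vienna: 3 ###
  Beijing: 2 ##
  Lima: 1 #
  New York: 1 #
  Seoul: 1 #
  Mumbai: 1 #
  London: 1 #

Most common: Vienna (3 times)

Vienna (3 times)


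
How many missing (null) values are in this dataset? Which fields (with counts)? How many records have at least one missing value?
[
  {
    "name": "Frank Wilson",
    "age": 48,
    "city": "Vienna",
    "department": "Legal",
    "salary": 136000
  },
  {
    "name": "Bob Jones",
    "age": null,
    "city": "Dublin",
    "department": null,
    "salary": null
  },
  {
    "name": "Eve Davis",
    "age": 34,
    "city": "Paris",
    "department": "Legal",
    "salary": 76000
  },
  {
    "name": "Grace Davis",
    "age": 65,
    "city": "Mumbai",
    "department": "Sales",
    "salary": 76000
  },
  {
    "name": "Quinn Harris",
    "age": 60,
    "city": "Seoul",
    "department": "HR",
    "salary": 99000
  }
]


Checking for missing (null) values in 5 records:

  Frank Wilson: complete
  Bob Jones: age, department, salary
  Eve Davis: complete
  Grace Davis: complete
  Quinn Harris: complete

Per field:
  name: 0 missing
  age: 1 missing
  city: 0 missing
  department: 1 missing
  salary: 1 missing

Total missing values: 3
Records with any missing: 1

3 missing values (age: 1, department: 1, salary: 1); 1 incomplete records


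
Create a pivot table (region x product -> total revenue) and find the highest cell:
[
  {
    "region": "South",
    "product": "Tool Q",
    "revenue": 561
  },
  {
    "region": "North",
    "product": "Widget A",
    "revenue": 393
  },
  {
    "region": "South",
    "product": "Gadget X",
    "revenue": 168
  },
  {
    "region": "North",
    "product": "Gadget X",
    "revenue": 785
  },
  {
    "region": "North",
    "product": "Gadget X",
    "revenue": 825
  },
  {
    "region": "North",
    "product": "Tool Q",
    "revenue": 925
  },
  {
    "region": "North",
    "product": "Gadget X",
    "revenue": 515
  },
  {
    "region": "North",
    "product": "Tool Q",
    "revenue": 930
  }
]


Pivot: region (rows) x product (columns) -> total revenue

     Gadget X      Tool Q        Widget A    
North         2125          1855           393  
South          168           561             0  

Highest: North / Gadget X = $2125

North / Gadget X = $2125


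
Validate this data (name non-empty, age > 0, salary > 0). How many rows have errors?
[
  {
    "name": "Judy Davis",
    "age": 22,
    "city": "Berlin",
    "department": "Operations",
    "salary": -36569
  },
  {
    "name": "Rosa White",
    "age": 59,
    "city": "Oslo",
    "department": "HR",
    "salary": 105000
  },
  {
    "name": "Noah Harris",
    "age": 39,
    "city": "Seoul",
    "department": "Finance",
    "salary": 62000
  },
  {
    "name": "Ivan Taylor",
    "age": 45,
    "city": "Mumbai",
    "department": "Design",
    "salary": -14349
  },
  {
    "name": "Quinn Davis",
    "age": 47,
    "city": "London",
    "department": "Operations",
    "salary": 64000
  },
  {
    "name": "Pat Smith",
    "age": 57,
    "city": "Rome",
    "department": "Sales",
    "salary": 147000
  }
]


Validating 6 records:
Rules: name non-empty, age > 0, salary > 0

  Row 1 (Judy Davis): negative salary: -36569
  Row 2 (Rosa White): OK
  Row 3 (Noah Harris): OK
  Row 4 (Ivan Taylor): negative salary: -14349
  Row 5 (Quinn Davis): OK
  Row 6 (Pat Smith): OK

Total errors: 2

2 errors


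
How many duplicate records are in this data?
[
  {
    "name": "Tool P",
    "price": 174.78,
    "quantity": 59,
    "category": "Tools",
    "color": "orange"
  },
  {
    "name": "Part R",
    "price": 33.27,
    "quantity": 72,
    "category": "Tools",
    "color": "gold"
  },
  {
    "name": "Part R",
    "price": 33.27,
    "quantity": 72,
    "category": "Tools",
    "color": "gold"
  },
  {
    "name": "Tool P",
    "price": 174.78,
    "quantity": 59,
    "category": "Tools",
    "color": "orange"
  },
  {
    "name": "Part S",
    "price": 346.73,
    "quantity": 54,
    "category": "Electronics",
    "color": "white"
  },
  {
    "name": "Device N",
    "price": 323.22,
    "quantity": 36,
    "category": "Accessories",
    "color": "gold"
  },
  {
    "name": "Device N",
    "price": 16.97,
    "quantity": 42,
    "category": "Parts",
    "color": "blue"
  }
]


Checking 7 records for duplicates:

  Row 1: Tool P ($174.78, qty 59)
  Row 2: Part R ($33.27, qty 72)
  Row 3: Part R ($33.27, qty 72) <-- DUPLICATE
  Row 4: Tool P ($174.78, qty 59) <-- DUPLICATE
  Row 5: Part S ($346.73, qty 54)
  Row 6: Device N ($323.22, qty 36)
  Row 7: Device N ($16.97, qty 42)

Duplicates found: 2
Unique records: 5

2 duplicates, 5 unique


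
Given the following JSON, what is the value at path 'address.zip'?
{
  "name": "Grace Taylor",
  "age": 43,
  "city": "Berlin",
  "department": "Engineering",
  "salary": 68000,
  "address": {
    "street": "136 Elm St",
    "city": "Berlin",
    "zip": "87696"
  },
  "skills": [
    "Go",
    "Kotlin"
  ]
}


Query: address.zip
Path: address -> zip
Value: 87696

87696


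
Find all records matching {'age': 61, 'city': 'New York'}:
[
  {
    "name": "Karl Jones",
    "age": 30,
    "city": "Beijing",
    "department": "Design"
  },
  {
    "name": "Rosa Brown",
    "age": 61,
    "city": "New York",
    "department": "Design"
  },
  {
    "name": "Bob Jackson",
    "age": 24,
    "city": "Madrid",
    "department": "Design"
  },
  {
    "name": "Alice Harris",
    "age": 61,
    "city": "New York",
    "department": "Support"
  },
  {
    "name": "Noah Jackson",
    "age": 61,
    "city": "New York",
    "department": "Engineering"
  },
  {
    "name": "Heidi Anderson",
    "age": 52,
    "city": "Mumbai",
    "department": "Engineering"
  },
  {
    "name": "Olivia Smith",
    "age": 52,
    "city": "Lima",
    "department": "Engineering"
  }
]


Search criteria: {'age': 61, 'city': 'New York'}

Checking 7 records:
  Karl Jones: {age: 30, city: Beijing}
  Rosa Brown: {age: 61, city: New York} <-- MATCH
  Bob Jackson: {age: 24, city: Madrid}
  Alice Harris: {age: 61, city: New York} <-- MATCH
  Noah Jackson: {age: 61, city: New York} <-- MATCH
  Heidi Anderson: {age: 52, city: Mumbai}
  Olivia Smith: {age: 52, city: Lima}

Matches: ["Rosa Brown", "Alice Harris", "Noah Jackson"]

["Rosa Brown", "Alice Harris", "Noah Jackson"]


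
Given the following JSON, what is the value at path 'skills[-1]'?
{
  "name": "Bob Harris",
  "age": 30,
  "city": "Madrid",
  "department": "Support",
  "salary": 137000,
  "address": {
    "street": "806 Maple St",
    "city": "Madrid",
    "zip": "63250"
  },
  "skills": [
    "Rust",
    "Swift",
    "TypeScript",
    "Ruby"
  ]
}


Query: skills[-1]
Path: skills -> last element
Value: Ruby

Ruby


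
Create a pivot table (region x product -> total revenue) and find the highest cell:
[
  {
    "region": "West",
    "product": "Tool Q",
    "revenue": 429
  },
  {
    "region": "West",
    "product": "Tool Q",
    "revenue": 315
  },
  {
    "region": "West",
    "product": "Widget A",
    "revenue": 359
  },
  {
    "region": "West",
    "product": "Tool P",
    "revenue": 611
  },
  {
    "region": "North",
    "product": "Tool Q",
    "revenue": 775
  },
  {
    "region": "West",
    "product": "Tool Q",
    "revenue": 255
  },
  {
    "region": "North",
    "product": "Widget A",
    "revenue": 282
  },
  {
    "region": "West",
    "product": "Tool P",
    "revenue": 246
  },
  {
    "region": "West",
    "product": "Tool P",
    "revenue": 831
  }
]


Pivot: region (rows) x product (columns) -> total revenue

     Tool P        Tool Q        Widget A    
North            0           775           282  
West          1688           999           359  

Highest: West / Tool P = $1688

West / Tool P = $1688


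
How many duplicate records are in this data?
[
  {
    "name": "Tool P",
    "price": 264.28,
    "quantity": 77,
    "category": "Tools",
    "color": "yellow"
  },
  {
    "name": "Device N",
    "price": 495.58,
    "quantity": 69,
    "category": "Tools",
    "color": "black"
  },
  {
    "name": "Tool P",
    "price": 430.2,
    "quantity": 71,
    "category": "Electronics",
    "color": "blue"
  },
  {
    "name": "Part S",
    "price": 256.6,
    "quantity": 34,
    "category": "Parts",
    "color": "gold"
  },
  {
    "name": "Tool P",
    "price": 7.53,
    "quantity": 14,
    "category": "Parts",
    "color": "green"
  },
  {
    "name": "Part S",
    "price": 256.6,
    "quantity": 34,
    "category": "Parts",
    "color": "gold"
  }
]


Checking 6 records for duplicates:

  Row 1: Tool P ($264.28, qty 77)
  Row 2: Device N ($495.58, qty 69)
  Row 3: Tool P ($430.2, qty 71)
  Row 4: Part S ($256.6, qty 34)
  Row 5: Tool P ($7.53, qty 14)
  Row 6: Part S ($256.6, qty 34) <-- DUPLICATE

Duplicates found: 1
Unique records: 5

1 duplicates, 5 unique


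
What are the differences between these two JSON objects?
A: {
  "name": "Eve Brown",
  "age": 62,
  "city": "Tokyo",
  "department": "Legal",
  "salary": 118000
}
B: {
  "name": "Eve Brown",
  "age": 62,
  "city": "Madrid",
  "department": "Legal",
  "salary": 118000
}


Comparing each field (in key order):
  name: same
  age: same
  city: DIFFERENT
  department: same
  salary: same
Differences:
  city: Tokyo -> Madrid

1 field(s) changed

1 change: city


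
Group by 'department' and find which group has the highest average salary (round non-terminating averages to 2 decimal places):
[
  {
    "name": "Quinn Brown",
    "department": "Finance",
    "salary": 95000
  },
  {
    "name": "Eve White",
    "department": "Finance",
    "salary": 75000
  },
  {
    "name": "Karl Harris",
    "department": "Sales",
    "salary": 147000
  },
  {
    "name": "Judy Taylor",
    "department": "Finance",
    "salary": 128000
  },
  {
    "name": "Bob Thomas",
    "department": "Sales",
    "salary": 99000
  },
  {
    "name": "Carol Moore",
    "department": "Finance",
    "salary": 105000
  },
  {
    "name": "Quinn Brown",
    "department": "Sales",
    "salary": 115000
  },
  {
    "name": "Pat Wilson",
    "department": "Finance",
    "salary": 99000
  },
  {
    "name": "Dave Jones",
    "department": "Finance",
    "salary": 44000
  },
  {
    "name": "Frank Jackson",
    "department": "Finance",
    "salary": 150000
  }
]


Group by: department

Groups:
  Finance: 7 people, avg salary = 696000/7 ≈ $99428.57
  Sales: 3 people, avg salary = 361000/3 ≈ $120333.33

Highest average salary: Sales (≈$120333.33)

Sales (≈$120333.33)


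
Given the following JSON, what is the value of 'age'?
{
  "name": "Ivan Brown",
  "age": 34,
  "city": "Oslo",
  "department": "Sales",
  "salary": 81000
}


Looking up field 'age'
Value: 34

34


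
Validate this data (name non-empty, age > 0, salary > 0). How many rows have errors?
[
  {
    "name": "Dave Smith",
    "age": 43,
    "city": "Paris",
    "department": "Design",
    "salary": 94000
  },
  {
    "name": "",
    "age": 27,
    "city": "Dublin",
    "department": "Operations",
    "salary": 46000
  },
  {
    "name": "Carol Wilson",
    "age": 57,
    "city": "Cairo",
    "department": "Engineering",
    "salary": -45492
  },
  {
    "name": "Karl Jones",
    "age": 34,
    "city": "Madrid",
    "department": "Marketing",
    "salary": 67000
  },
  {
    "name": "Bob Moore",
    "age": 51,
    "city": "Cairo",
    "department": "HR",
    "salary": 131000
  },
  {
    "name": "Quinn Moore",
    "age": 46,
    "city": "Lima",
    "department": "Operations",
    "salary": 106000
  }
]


Validating 6 records:
Rules: name non-empty, age > 0, salary > 0

  Row 1 (Dave Smith): OK
  Row 2 (???): empty name
  Row 3 (Carol Wilson): negative salary: -45492
  Row 4 (Karl Jones): OK
  Row 5 (Bob Moore): OK
  Row 6 (Quinn Moore): OK

Total errors: 2

2 errors


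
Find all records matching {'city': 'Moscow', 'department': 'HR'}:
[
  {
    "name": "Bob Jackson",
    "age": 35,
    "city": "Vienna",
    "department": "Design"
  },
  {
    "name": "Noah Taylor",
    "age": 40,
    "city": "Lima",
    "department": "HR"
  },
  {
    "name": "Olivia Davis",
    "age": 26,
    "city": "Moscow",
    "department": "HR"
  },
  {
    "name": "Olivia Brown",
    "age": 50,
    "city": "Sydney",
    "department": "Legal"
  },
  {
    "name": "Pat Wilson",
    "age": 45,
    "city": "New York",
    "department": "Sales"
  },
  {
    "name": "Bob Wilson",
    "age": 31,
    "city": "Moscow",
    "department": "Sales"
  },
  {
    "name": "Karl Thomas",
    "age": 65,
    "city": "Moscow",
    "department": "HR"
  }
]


Search criteria: {'city': 'Moscow', 'department': 'HR'}

Checking 7 records:
  Bob Jackson: {city: Vienna, department: Design}
  Noah Taylor: {city: Lima, department: HR}
  Olivia Davis: {city: Moscow, department: HR} <-- MATCH
  Olivia Brown: {city: Sydney, department: Legal}
  Pat Wilson: {city: New York, department: Sales}
  Bob Wilson: {city: Moscow, department: Sales}
  Karl Thomas: {city: Moscow, department: HR} <-- MATCH

Matches: ["Olivia Davis", "Karl Thomas"]

["Olivia Davis", "Karl Thomas"]


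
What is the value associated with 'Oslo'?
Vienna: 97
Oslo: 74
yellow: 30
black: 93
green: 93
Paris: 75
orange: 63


Looking up key 'Oslo'
Value: 74

74


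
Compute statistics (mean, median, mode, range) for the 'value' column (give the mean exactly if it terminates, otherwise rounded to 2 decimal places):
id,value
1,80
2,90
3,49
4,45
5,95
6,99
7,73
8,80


Data: [80, 90, 49, 45, 95, 99, 73, 80]
Count: 8
Sum: 611
Mean: 611/8 = 76.375
Sorted: [45, 49, 73, 80, 80, 90, 95, 99]
Median: 80.0
Mode: 80 (2 times)
Range: 99 - 45 = 54
Min: 45, Max: 99

mean=76.375, median=80.0, mode=80, range=54


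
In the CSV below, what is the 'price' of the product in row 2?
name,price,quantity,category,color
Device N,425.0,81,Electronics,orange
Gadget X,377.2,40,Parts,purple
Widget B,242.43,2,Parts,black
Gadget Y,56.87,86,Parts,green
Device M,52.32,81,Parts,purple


Query: Row 2 ('Gadget X'), column 'price'
Value: 377.2

377.2


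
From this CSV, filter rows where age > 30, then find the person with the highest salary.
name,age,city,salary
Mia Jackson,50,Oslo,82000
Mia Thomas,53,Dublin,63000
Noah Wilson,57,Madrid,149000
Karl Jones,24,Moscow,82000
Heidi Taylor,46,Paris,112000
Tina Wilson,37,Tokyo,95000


Filter: age > 30
Sort by: salary (descending)

Filtered records (5):
  Noah Wilson, age 57, salary $149000
  Heidi Taylor, age 46, salary $112000
  Tina Wilson, age 37, salary $95000
  Mia Jackson, age 50, salary $82000
  Mia Thomas, age 53, salary $63000

Highest salary: Noah Wilson ($149000)

Noah Wilson


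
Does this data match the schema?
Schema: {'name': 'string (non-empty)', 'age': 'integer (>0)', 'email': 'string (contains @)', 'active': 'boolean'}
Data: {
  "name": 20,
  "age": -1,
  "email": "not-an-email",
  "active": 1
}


Validating each field against schema:
  name: FAIL (20 is not a string)
  age: FAIL (-1 is not > 0)
  email: FAIL ("not-an-email" does not contain @)
  active: FAIL (1 is not a boolean)

Result: INVALID (4 errors: name, age, email, active)

INVALID (4 errors: name, age, email, active)


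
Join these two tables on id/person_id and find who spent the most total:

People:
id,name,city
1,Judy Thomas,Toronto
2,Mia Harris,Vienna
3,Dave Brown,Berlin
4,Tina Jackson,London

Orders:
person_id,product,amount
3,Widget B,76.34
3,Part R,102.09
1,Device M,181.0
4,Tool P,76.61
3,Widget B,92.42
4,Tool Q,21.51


Join on: people.id = orders.person_id

Joined rows:
  Dave Brown (Berlin) bought Widget B for $76.34
  Dave Brown (Berlin) bought Part R for $102.09
  Judy Thomas (Toronto) bought Device M for $181.0
  Tina Jackson (London) bought Tool P for $76.61
  Dave Brown (Berlin) bought Widget B for $92.42
  Tina Jackson (London) bought Tool Q for $21.51

Total per person:
  Dave Brown: $270.85
  Judy Thomas: $181.00
  Tina Jackson: $98.12

Top spender: Dave Brown ($270.85)

Dave Brown ($270.85)


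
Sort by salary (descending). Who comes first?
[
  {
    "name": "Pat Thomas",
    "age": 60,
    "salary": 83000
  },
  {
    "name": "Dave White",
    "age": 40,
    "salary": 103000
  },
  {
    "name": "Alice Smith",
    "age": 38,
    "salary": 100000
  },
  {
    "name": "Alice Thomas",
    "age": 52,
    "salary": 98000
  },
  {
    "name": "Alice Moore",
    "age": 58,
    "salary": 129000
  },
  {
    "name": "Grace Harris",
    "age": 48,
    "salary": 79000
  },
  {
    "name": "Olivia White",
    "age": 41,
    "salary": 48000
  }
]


Sort by: salary (descending)

Sorted order:
  1. Alice Moore (salary = 129000)
  2. Dave White (salary = 103000)
  3. Alice Smith (salary = 100000)
  4. Alice Thomas (salary = 98000)
  5. Pat Thomas (salary = 83000)
  6. Grace Harris (salary = 79000)
  7. Olivia White (salary = 48000)

First: Alice Moore

Alice Moore


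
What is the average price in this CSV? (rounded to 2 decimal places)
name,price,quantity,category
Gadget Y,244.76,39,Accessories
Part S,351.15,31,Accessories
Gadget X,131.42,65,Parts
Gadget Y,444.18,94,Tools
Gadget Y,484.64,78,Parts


Computing average price:
Values: [244.76, 351.15, 131.42, 444.18, 484.64]
Sum = 1656.15
Count = 5
Average = 1656.15/5 = 331.23

331.23


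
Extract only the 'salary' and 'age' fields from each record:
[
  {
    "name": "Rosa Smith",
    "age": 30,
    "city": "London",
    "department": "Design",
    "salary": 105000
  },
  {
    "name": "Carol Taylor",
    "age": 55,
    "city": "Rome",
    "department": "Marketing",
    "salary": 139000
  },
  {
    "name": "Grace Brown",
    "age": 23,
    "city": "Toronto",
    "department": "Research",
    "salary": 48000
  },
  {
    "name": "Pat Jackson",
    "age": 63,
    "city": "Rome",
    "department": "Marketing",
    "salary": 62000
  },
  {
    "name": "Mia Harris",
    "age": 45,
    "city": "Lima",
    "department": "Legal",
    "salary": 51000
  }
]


Original: 5 records with fields: name, age, city, department, salary
Keep: ['salary', 'age']
Drop: ['name', 'city', 'department']
Result: 5 records, 2 fields each

[
  {
    "salary": 105000,
    "age": 30
  },
  {
    "salary": 139000,
    "age": 55
  },
  {
    "salary": 48000,
    "age": 23
  },
  {
    "salary": 62000,
    "age": 63
  },
  {
    "salary": 51000,
    "age": 45
  }
]


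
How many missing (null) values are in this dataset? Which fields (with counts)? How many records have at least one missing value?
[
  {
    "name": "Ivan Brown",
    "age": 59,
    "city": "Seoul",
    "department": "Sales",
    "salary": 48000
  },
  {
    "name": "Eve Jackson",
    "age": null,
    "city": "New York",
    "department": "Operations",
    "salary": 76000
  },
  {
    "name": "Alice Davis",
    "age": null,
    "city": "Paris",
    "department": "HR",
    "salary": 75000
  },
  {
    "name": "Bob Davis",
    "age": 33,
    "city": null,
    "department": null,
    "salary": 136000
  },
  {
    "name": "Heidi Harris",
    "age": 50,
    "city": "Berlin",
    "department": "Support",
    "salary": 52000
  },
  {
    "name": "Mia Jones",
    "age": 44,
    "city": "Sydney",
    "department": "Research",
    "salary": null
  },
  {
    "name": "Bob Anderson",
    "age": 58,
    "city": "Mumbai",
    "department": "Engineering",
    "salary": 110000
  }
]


Checking for missing (null) values in 7 records:

  Ivan Brown: complete
  Eve Jackson: age
  Alice Davis: age
  Bob Davis: city, department
  Heidi Harris: complete
  Mia Jones: salary
  Bob Anderson: complete

Per field:
  name: 0 missing
  age: 2 missing
  city: 1 missing
  department: 1 missing
  salary: 1 missing

Total missing values: 5
Records with any missing: 4

5 missing values (age: 2, city: 1, department: 1, salary: 1); 4 incomplete records


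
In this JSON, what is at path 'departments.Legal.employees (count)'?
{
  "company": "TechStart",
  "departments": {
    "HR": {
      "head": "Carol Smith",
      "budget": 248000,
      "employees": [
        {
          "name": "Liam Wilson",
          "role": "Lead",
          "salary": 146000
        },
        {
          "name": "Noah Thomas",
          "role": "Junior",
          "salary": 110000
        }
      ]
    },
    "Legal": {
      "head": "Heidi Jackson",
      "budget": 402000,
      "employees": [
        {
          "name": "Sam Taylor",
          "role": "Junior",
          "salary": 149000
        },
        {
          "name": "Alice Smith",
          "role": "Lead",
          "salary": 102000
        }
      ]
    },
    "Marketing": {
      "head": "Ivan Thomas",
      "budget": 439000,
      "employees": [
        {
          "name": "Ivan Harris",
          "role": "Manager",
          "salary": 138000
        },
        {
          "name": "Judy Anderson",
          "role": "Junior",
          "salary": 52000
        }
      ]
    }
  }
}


Path: departments.Legal.employees (count)

Navigate:
  -> departments
  -> Legal
  -> employees (array, length 2)

2
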